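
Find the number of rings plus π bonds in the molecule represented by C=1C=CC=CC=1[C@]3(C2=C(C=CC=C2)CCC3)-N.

9

Molecular formula from the SMILES: C16H17N.
DoU = (2C + 2 + N − H − X)/2 = (2·16 + 2 + 1 − 17 − 0)/2 = 18/2 = 9.
(Structurally: 3 ring(s) + 6 π bond(s) = 9.)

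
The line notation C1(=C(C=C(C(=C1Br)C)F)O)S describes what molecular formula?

C7H6BrFOS

Heavy atoms from the SMILES: 1 Br, 7 C, 1 F, 1 O, 1 S.
Implicit hydrogens by atom environment:
  5 × C (aromatic): no H
  1 × Br: no H
  1 × C: 3 H
  1 × C (aromatic): 1 H
  1 × F: no H
  1 × O: 1 H
  1 × S: 1 H
  Total hydrogens = 6.
Molecular formula: C7H6BrFOS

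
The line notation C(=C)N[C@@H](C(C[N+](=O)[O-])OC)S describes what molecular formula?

Heavy atoms from the SMILES: 6 C, 2 N, 3 O, 1 S.
Implicit hydrogens by atom environment:
  3 × C: 1 H each → 3
  2 × C: 2 H each → 4
  2 × O: no H
  1 × C: 3 H
  1 × N: 1 H
  1 × N (charge +1): no H
  1 × O (charge -1): no H
  1 × S: 1 H
  Total hydrogens = 12.
Molecular formula: C6H12N2O3S

C6H12N2O3S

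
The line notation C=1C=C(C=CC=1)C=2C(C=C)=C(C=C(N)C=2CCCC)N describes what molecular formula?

Heavy atoms from the SMILES: 18 C, 2 N.
Implicit hydrogens by atom environment:
  6 × C (aromatic): 1 H each → 6
  6 × C (aromatic): no H
  4 × C: 2 H each → 8
  2 × N: 2 H each → 4
  1 × C: 3 H
  1 × C: 1 H
  Total hydrogens = 22.
Molecular formula: C18H22N2

C18H22N2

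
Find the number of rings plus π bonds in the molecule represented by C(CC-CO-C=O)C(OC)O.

Molecular formula from the SMILES: C7H14O4.
DoU = (2C + 2 + N − H − X)/2 = (2·7 + 2 + 0 − 14 − 0)/2 = 2/2 = 1.
(Structurally: 0 ring(s) + 1 π bond(s) = 1.)

1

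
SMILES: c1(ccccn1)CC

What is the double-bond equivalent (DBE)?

4

Molecular formula from the SMILES: C7H9N.
DoU = (2C + 2 + N − H − X)/2 = (2·7 + 2 + 1 − 9 − 0)/2 = 8/2 = 4.
(Structurally: 1 ring(s) + 3 π bond(s) = 4.)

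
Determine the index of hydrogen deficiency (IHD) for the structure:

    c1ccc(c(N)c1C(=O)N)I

Molecular formula from the SMILES: C7H7IN2O.
DoU = (2C + 2 + N − H − X)/2 = (2·7 + 2 + 2 − 7 − 1)/2 = 10/2 = 5.
(Structurally: 1 ring(s) + 4 π bond(s) = 5.)

5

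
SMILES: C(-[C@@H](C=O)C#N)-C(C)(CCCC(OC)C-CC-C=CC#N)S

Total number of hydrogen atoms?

Hydrogens are implicit in SMILES; fill each atom to its normal valence:
  7 × C: 2 H each → 14
  5 × C: 1 H each → 5
  3 × C: no H
  2 × C: 3 H each → 6
  2 × N: no H
  2 × O: no H
  1 × S: 1 H
  Total hydrogens = 26.

26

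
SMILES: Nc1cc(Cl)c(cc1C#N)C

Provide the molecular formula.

Heavy atoms from the SMILES: 8 C, 1 Cl, 2 N.
Implicit hydrogens by atom environment:
  4 × C (aromatic): no H
  2 × C (aromatic): 1 H each → 2
  1 × C: 3 H
  1 × C: no H
  1 × Cl: no H
  1 × N: 2 H
  1 × N: no H
  Total hydrogens = 7.
Molecular formula: C8H7ClN2

C8H7ClN2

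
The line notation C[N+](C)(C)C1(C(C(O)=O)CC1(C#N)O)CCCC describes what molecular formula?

Heavy atoms from the SMILES: 13 C, 2 N, 3 O.
Implicit hydrogens by atom environment:
  4 × C: 3 H each → 12
  4 × C: 2 H each → 8
  4 × C: no H
  2 × O: 1 H each → 2
  1 × C: 1 H
  1 × N: no H
  1 × N (charge +1): no H
  1 × O: no H
  Total hydrogens = 23.
Net charge +1.
Molecular formula: C13H23N2O3+

C13H23N2O3+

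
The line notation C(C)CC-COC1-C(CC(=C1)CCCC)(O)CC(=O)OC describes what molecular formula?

Heavy atoms from the SMILES: 17 C, 4 O.
Implicit hydrogens by atom environment:
  9 × C: 2 H each → 18
  3 × C: 3 H each → 9
  3 × C: no H
  3 × O: no H
  2 × C: 1 H each → 2
  1 × O: 1 H
  Total hydrogens = 30.
Molecular formula: C17H30O4

C17H30O4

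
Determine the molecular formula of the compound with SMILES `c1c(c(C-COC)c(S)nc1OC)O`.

Heavy atoms from the SMILES: 9 C, 1 N, 3 O, 1 S.
Implicit hydrogens by atom environment:
  4 × C (aromatic): no H
  2 × C: 3 H each → 6
  2 × C: 2 H each → 4
  2 × O: no H
  1 × C (aromatic): 1 H
  1 × N (aromatic): no H
  1 × O: 1 H
  1 × S: 1 H
  Total hydrogens = 13.
Molecular formula: C9H13NO3S

C9H13NO3S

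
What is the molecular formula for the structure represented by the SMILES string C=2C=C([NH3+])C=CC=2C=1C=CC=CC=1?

Heavy atoms from the SMILES: 12 C, 1 N.
Implicit hydrogens by atom environment:
  9 × C (aromatic): 1 H each → 9
  3 × C (aromatic): no H
  1 × N (charge +1): 3 H
  Total hydrogens = 12.
Net charge +1.
Molecular formula: C12H12N+

C12H12N+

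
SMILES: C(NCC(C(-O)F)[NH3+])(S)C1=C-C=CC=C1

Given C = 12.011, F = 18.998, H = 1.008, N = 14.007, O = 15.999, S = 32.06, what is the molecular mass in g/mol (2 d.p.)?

Molecular formula: C10H16FN2OS+.
M = 10×12.011 + 1×18.998 + 16×1.008 + 2×14.007 + 1×15.999 + 1×32.06 = 231.31 g/mol.

231.31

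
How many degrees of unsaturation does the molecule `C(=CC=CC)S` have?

Molecular formula from the SMILES: C5H8S.
DoU = (2C + 2 + N − H − X)/2 = (2·5 + 2 + 0 − 8 − 0)/2 = 4/2 = 2.
(Structurally: 0 ring(s) + 2 π bond(s) = 2.)

2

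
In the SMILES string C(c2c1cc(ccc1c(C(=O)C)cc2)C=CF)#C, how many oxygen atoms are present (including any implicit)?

The symbol for oxygen appears 1 time in the SMILES.

1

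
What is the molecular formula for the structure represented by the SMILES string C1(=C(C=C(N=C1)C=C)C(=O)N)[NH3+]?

Heavy atoms from the SMILES: 8 C, 3 N, 1 O.
Implicit hydrogens by atom environment:
  3 × C (aromatic): no H
  2 × C (aromatic): 1 H each → 2
  1 × C: 2 H
  1 × C: 1 H
  1 × C: no H
  1 × N (charge +1): 3 H
  1 × N: 2 H
  1 × N (aromatic): no H
  1 × O: no H
  Total hydrogens = 10.
Net charge +1.
Molecular formula: C8H10N3O+

C8H10N3O+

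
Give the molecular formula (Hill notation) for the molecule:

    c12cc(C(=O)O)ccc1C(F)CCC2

C11H11FO2

Heavy atoms from the SMILES: 11 C, 1 F, 2 O.
Implicit hydrogens by atom environment:
  3 × C: 2 H each → 6
  3 × C (aromatic): 1 H each → 3
  3 × C (aromatic): no H
  1 × C: 1 H
  1 × C: no H
  1 × F: no H
  1 × O: 1 H
  1 × O: no H
  Total hydrogens = 11.
Molecular formula: C11H11FO2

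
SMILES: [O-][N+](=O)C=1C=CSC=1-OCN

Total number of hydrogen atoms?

6

Hydrogens are implicit in SMILES; fill each atom to its normal valence:
  2 × C (aromatic): 1 H each → 2
  2 × C (aromatic): no H
  2 × O: no H
  1 × C: 2 H
  1 × N: 2 H
  1 × N (charge +1): no H
  1 × O (charge -1): no H
  1 × S (aromatic): no H
  Total hydrogens = 6.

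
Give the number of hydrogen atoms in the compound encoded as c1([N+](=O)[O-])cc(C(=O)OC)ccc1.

Hydrogens are implicit in SMILES; fill each atom to its normal valence:
  4 × C (aromatic): 1 H each → 4
  3 × O: no H
  2 × C (aromatic): no H
  1 × C: 3 H
  1 × C: no H
  1 × N (charge +1): no H
  1 × O (charge -1): no H
  Total hydrogens = 7.

7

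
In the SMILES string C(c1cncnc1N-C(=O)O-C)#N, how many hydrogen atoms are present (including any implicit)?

Hydrogens are implicit in SMILES; fill each atom to its normal valence:
  2 × C (aromatic): 1 H each → 2
  2 × C (aromatic): no H
  2 × C: no H
  2 × N (aromatic): no H
  2 × O: no H
  1 × C: 3 H
  1 × N: 1 H
  1 × N: no H
  Total hydrogens = 6.

6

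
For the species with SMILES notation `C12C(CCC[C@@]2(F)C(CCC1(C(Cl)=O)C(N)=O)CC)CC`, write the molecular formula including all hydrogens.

C16H25ClFNO2

Heavy atoms from the SMILES: 16 C, 1 Cl, 1 F, 1 N, 2 O.
Implicit hydrogens by atom environment:
  7 × C: 2 H each → 14
  4 × C: no H
  3 × C: 1 H each → 3
  2 × C: 3 H each → 6
  2 × O: no H
  1 × Cl: no H
  1 × F: no H
  1 × N: 2 H
  Total hydrogens = 25.
Molecular formula: C16H25ClFNO2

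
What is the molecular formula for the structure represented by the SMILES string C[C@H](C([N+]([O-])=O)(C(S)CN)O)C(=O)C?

C7H14N2O4S

Heavy atoms from the SMILES: 7 C, 2 N, 4 O, 1 S.
Implicit hydrogens by atom environment:
  2 × C: 3 H each → 6
  2 × C: 1 H each → 2
  2 × C: no H
  2 × O: no H
  1 × C: 2 H
  1 × N: 2 H
  1 × N (charge +1): no H
  1 × O: 1 H
  1 × O (charge -1): no H
  1 × S: 1 H
  Total hydrogens = 14.
Molecular formula: C7H14N2O4S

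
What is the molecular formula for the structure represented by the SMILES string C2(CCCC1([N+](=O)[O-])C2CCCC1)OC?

C11H19NO3

Heavy atoms from the SMILES: 11 C, 1 N, 3 O.
Implicit hydrogens by atom environment:
  7 × C: 2 H each → 14
  2 × C: 1 H each → 2
  2 × O: no H
  1 × C: 3 H
  1 × C: no H
  1 × N (charge +1): no H
  1 × O (charge -1): no H
  Total hydrogens = 19.
Molecular formula: C11H19NO3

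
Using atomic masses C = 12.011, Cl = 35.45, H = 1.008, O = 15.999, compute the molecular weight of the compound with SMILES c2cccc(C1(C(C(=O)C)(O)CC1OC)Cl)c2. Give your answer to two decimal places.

254.71

Molecular formula: C13H15ClO3.
M = 13×12.011 + 1×35.45 + 15×1.008 + 3×15.999 = 254.71 g/mol.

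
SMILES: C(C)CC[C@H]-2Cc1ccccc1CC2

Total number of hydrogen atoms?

Hydrogens are implicit in SMILES; fill each atom to its normal valence:
  6 × C: 2 H each → 12
  4 × C (aromatic): 1 H each → 4
  2 × C (aromatic): no H
  1 × C: 3 H
  1 × C: 1 H
  Total hydrogens = 20.

20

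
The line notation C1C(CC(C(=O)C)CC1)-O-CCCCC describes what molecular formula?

Heavy atoms from the SMILES: 13 C, 2 O.
Implicit hydrogens by atom environment:
  8 × C: 2 H each → 16
  2 × C: 3 H each → 6
  2 × C: 1 H each → 2
  2 × O: no H
  1 × C: no H
  Total hydrogens = 24.
Molecular formula: C13H24O2

C13H24O2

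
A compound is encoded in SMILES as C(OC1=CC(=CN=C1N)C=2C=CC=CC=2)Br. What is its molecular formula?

C12H11BrN2O

Heavy atoms from the SMILES: 1 Br, 12 C, 2 N, 1 O.
Implicit hydrogens by atom environment:
  7 × C (aromatic): 1 H each → 7
  4 × C (aromatic): no H
  1 × Br: no H
  1 × C: 2 H
  1 × N: 2 H
  1 × N (aromatic): no H
  1 × O: no H
  Total hydrogens = 11.
Molecular formula: C12H11BrN2O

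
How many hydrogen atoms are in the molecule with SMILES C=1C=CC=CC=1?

Hydrogens are implicit in SMILES; fill each atom to its normal valence:
  6 × C (aromatic): 1 H each → 6
  Total hydrogens = 6.

6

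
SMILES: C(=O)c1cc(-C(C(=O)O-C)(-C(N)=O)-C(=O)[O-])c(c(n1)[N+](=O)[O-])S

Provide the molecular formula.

C11H8N3O8S-

Heavy atoms from the SMILES: 11 C, 3 N, 8 O, 1 S.
Implicit hydrogens by atom environment:
  6 × O: no H
  4 × C (aromatic): no H
  4 × C: no H
  2 × O (charge -1): no H
  1 × C: 3 H
  1 × C (aromatic): 1 H
  1 × C: 1 H
  1 × N: 2 H
  1 × N (aromatic): no H
  1 × N (charge +1): no H
  1 × S: 1 H
  Total hydrogens = 8.
Net charge -1.
Molecular formula: C11H8N3O8S-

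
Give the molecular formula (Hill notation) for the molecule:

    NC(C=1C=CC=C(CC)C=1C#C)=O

Heavy atoms from the SMILES: 11 C, 1 N, 1 O.
Implicit hydrogens by atom environment:
  3 × C (aromatic): 1 H each → 3
  3 × C (aromatic): no H
  2 × C: no H
  1 × C: 3 H
  1 × C: 2 H
  1 × C: 1 H
  1 × N: 2 H
  1 × O: no H
  Total hydrogens = 11.
Molecular formula: C11H11NO

C11H11NO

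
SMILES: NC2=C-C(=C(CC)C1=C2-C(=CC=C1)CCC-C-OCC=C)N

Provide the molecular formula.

C19H26N2O

Heavy atoms from the SMILES: 19 C, 2 N, 1 O.
Implicit hydrogens by atom environment:
  7 × C: 2 H each → 14
  6 × C (aromatic): no H
  4 × C (aromatic): 1 H each → 4
  2 × N: 2 H each → 4
  1 × C: 3 H
  1 × C: 1 H
  1 × O: no H
  Total hydrogens = 26.
Molecular formula: C19H26N2O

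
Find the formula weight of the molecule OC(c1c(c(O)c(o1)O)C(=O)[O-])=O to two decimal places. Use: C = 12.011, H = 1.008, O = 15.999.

187.08

Molecular formula: C6H3O7-.
M = 6×12.011 + 3×1.008 + 7×15.999 = 187.08 g/mol.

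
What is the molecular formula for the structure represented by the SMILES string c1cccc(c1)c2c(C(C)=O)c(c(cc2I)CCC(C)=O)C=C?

Heavy atoms from the SMILES: 20 C, 1 I, 2 O.
Implicit hydrogens by atom environment:
  6 × C (aromatic): 1 H each → 6
  6 × C (aromatic): no H
  3 × C: 2 H each → 6
  2 × C: 3 H each → 6
  2 × C: no H
  2 × O: no H
  1 × C: 1 H
  1 × I: no H
  Total hydrogens = 19.
Molecular formula: C20H19IO2

C20H19IO2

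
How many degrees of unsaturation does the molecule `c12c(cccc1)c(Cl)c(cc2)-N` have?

7

Molecular formula from the SMILES: C10H8ClN.
DoU = (2C + 2 + N − H − X)/2 = (2·10 + 2 + 1 − 8 − 1)/2 = 14/2 = 7.
(Structurally: 2 ring(s) + 5 π bond(s) = 7.)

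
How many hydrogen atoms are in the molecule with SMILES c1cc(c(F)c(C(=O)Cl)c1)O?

Hydrogens are implicit in SMILES; fill each atom to its normal valence:
  3 × C (aromatic): 1 H each → 3
  3 × C (aromatic): no H
  1 × C: no H
  1 × Cl: no H
  1 × F: no H
  1 × O: 1 H
  1 × O: no H
  Total hydrogens = 4.

4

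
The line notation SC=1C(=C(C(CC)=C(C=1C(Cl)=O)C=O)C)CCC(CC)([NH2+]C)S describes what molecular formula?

C17H25ClNO2S2+

Heavy atoms from the SMILES: 17 C, 1 Cl, 1 N, 2 O, 2 S.
Implicit hydrogens by atom environment:
  6 × C (aromatic): no H
  4 × C: 3 H each → 12
  4 × C: 2 H each → 8
  2 × C: no H
  2 × O: no H
  2 × S: 1 H each → 2
  1 × C: 1 H
  1 × Cl: no H
  1 × N (charge +1): 2 H
  Total hydrogens = 25.
Net charge +1.
Molecular formula: C17H25ClNO2S2+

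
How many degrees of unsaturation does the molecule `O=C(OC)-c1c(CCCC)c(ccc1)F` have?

Molecular formula from the SMILES: C12H15FO2.
DoU = (2C + 2 + N − H − X)/2 = (2·12 + 2 + 0 − 15 − 1)/2 = 10/2 = 5.
(Structurally: 1 ring(s) + 4 π bond(s) = 5.)

5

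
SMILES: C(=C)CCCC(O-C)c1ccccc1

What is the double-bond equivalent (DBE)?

Molecular formula from the SMILES: C13H18O.
DoU = (2C + 2 + N − H − X)/2 = (2·13 + 2 + 0 − 18 − 0)/2 = 10/2 = 5.
(Structurally: 1 ring(s) + 4 π bond(s) = 5.)

5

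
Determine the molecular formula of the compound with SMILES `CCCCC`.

C5H12

Heavy atoms from the SMILES: 5 C.
Implicit hydrogens by atom environment:
  3 × C: 2 H each → 6
  2 × C: 3 H each → 6
  Total hydrogens = 12.
Molecular formula: C5H12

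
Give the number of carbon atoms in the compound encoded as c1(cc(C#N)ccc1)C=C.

9

The symbol for carbon appears 9 times in the SMILES. Lowercase c denotes aromatic carbon and counts toward C.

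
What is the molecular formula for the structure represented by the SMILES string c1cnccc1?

C5H5N

Heavy atoms from the SMILES: 5 C, 1 N.
Implicit hydrogens by atom environment:
  5 × C (aromatic): 1 H each → 5
  1 × N (aromatic): no H
  Total hydrogens = 5.
Molecular formula: C5H5N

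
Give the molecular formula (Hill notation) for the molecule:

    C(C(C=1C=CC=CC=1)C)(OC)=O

C10H12O2

Heavy atoms from the SMILES: 10 C, 2 O.
Implicit hydrogens by atom environment:
  5 × C (aromatic): 1 H each → 5
  2 × C: 3 H each → 6
  2 × O: no H
  1 × C: 1 H
  1 × C: no H
  1 × C (aromatic): no H
  Total hydrogens = 12.
Molecular formula: C10H12O2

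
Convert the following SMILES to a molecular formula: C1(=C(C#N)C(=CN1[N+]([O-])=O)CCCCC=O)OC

C11H13N3O4

Heavy atoms from the SMILES: 11 C, 3 N, 4 O.
Implicit hydrogens by atom environment:
  4 × C: 2 H each → 8
  3 × C (aromatic): no H
  3 × O: no H
  1 × C: 3 H
  1 × C (aromatic): 1 H
  1 × C: 1 H
  1 × C: no H
  1 × N (aromatic): no H
  1 × N (charge +1): no H
  1 × N: no H
  1 × O (charge -1): no H
  Total hydrogens = 13.
Molecular formula: C11H13N3O4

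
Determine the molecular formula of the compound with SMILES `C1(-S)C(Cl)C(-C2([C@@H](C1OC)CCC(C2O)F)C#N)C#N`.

C13H16ClFN2O2S

Heavy atoms from the SMILES: 13 C, 1 Cl, 1 F, 2 N, 2 O, 1 S.
Implicit hydrogens by atom environment:
  7 × C: 1 H each → 7
  3 × C: no H
  2 × C: 2 H each → 4
  2 × N: no H
  1 × C: 3 H
  1 × Cl: no H
  1 × F: no H
  1 × O: 1 H
  1 × O: no H
  1 × S: 1 H
  Total hydrogens = 16.
Molecular formula: C13H16ClFN2O2S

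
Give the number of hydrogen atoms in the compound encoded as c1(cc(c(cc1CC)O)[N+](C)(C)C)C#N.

17

Hydrogens are implicit in SMILES; fill each atom to its normal valence:
  4 × C: 3 H each → 12
  4 × C (aromatic): no H
  2 × C (aromatic): 1 H each → 2
  1 × C: 2 H
  1 × C: no H
  1 × N: no H
  1 × N (charge +1): no H
  1 × O: 1 H
  Total hydrogens = 17.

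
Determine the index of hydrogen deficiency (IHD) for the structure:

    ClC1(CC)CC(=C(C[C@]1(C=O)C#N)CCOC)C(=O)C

Molecular formula from the SMILES: C15H20ClNO3.
DoU = (2C + 2 + N − H − X)/2 = (2·15 + 2 + 1 − 20 − 1)/2 = 12/2 = 6.
(Structurally: 1 ring(s) + 5 π bond(s) = 6.)

6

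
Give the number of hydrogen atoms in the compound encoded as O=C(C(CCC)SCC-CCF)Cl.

16

Hydrogens are implicit in SMILES; fill each atom to its normal valence:
  6 × C: 2 H each → 12
  1 × C: 3 H
  1 × C: 1 H
  1 × C: no H
  1 × Cl: no H
  1 × F: no H
  1 × O: no H
  1 × S: no H
  Total hydrogens = 16.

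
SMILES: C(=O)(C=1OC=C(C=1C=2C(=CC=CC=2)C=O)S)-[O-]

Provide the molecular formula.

Heavy atoms from the SMILES: 12 C, 4 O, 1 S.
Implicit hydrogens by atom environment:
  5 × C (aromatic): 1 H each → 5
  5 × C (aromatic): no H
  2 × O: no H
  1 × C: 1 H
  1 × C: no H
  1 × O (aromatic): no H
  1 × O (charge -1): no H
  1 × S: 1 H
  Total hydrogens = 7.
Net charge -1.
Molecular formula: C12H7O4S-

C12H7O4S-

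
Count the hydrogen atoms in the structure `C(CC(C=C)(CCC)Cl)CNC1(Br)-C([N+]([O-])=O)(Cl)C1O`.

Hydrogens are implicit in SMILES; fill each atom to its normal valence:
  6 × C: 2 H each → 12
  3 × C: no H
  2 × C: 1 H each → 2
  2 × Cl: no H
  1 × Br: no H
  1 × C: 3 H
  1 × N: 1 H
  1 × N (charge +1): no H
  1 × O: 1 H
  1 × O: no H
  1 × O (charge -1): no H
  Total hydrogens = 19.

19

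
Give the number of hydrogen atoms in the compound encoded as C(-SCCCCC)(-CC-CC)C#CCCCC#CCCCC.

Hydrogens are implicit in SMILES; fill each atom to its normal valence:
  13 × C: 2 H each → 26
  4 × C: no H
  3 × C: 3 H each → 9
  1 × C: 1 H
  1 × S: no H
  Total hydrogens = 36.

36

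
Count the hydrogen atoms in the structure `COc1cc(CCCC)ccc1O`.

Hydrogens are implicit in SMILES; fill each atom to its normal valence:
  3 × C: 2 H each → 6
  3 × C (aromatic): 1 H each → 3
  3 × C (aromatic): no H
  2 × C: 3 H each → 6
  1 × O: 1 H
  1 × O: no H
  Total hydrogens = 16.

16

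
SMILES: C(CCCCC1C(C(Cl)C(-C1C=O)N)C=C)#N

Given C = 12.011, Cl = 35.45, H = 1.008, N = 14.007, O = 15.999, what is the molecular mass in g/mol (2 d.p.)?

Molecular formula: C13H19ClN2O.
M = 13×12.011 + 1×35.45 + 19×1.008 + 2×14.007 + 1×15.999 = 254.76 g/mol.

254.76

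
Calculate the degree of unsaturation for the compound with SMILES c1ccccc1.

Molecular formula from the SMILES: C6H6.
DoU = (2C + 2 + N − H − X)/2 = (2·6 + 2 + 0 − 6 − 0)/2 = 8/2 = 4.
(Structurally: 1 ring(s) + 3 π bond(s) = 4.)

4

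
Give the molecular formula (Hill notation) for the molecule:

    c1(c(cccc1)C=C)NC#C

Heavy atoms from the SMILES: 10 C, 1 N.
Implicit hydrogens by atom environment:
  4 × C (aromatic): 1 H each → 4
  2 × C: 1 H each → 2
  2 × C (aromatic): no H
  1 × C: 2 H
  1 × C: no H
  1 × N: 1 H
  Total hydrogens = 9.
Molecular formula: C10H9N

C10H9N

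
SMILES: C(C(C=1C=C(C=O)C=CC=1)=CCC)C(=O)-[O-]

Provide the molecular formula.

Heavy atoms from the SMILES: 13 C, 3 O.
Implicit hydrogens by atom environment:
  4 × C (aromatic): 1 H each → 4
  2 × C: 2 H each → 4
  2 × C: 1 H each → 2
  2 × C: no H
  2 × C (aromatic): no H
  2 × O: no H
  1 × C: 3 H
  1 × O (charge -1): no H
  Total hydrogens = 13.
Net charge -1.
Molecular formula: C13H13O3-

C13H13O3-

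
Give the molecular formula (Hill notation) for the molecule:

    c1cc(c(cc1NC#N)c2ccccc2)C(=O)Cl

Heavy atoms from the SMILES: 14 C, 1 Cl, 2 N, 1 O.
Implicit hydrogens by atom environment:
  8 × C (aromatic): 1 H each → 8
  4 × C (aromatic): no H
  2 × C: no H
  1 × Cl: no H
  1 × N: 1 H
  1 × N: no H
  1 × O: no H
  Total hydrogens = 9.
Molecular formula: C14H9ClN2O

C14H9ClN2O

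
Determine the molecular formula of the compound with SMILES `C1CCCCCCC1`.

Heavy atoms from the SMILES: 8 C.
Implicit hydrogens by atom environment:
  8 × C: 2 H each → 16
  Total hydrogens = 16.
Molecular formula: C8H16

C8H16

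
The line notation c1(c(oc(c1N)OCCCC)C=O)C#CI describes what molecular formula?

C11H12INO3

Heavy atoms from the SMILES: 11 C, 1 I, 1 N, 3 O.
Implicit hydrogens by atom environment:
  4 × C (aromatic): no H
  3 × C: 2 H each → 6
  2 × C: no H
  2 × O: no H
  1 × C: 3 H
  1 × C: 1 H
  1 × I: no H
  1 × N: 2 H
  1 × O (aromatic): no H
  Total hydrogens = 12.
Molecular formula: C11H12INO3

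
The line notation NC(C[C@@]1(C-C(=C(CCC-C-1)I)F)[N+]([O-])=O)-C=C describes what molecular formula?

C12H18FIN2O2

Heavy atoms from the SMILES: 12 C, 1 F, 1 I, 2 N, 2 O.
Implicit hydrogens by atom environment:
  7 × C: 2 H each → 14
  3 × C: no H
  2 × C: 1 H each → 2
  1 × F: no H
  1 × I: no H
  1 × N: 2 H
  1 × N (charge +1): no H
  1 × O: no H
  1 × O (charge -1): no H
  Total hydrogens = 18.
Molecular formula: C12H18FIN2O2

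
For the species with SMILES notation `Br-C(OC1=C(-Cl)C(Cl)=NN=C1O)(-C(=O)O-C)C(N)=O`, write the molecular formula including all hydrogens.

Heavy atoms from the SMILES: 1 Br, 8 C, 2 Cl, 3 N, 5 O.
Implicit hydrogens by atom environment:
  4 × C (aromatic): no H
  4 × O: no H
  3 × C: no H
  2 × Cl: no H
  2 × N (aromatic): no H
  1 × Br: no H
  1 × C: 3 H
  1 × N: 2 H
  1 × O: 1 H
  Total hydrogens = 6.
Molecular formula: C8H6BrCl2N3O5

C8H6BrCl2N3O5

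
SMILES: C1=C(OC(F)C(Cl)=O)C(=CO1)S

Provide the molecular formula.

C6H4ClFO3S

Heavy atoms from the SMILES: 6 C, 1 Cl, 1 F, 3 O, 1 S.
Implicit hydrogens by atom environment:
  2 × C (aromatic): 1 H each → 2
  2 × C (aromatic): no H
  2 × O: no H
  1 × C: 1 H
  1 × C: no H
  1 × Cl: no H
  1 × F: no H
  1 × O (aromatic): no H
  1 × S: 1 H
  Total hydrogens = 4.
Molecular formula: C6H4ClFO3S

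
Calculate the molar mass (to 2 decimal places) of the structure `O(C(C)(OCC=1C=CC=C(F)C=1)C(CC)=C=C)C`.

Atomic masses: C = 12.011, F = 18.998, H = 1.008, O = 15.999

250.31

Molecular formula: C15H19FO2.
M = 15×12.011 + 1×18.998 + 19×1.008 + 2×15.999 = 250.31 g/mol.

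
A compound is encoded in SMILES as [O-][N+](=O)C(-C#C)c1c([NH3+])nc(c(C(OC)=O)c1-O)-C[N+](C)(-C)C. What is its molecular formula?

[C14H20N4O5]2+

Heavy atoms from the SMILES: 14 C, 4 N, 5 O.
Implicit hydrogens by atom environment:
  5 × C (aromatic): no H
  4 × C: 3 H each → 12
  3 × O: no H
  2 × C: 1 H each → 2
  2 × C: no H
  2 × N (charge +1): no H
  1 × C: 2 H
  1 × N (charge +1): 3 H
  1 × N (aromatic): no H
  1 × O: 1 H
  1 × O (charge -1): no H
  Total hydrogens = 20.
Net charge +2.
Molecular formula: [C14H20N4O5]2+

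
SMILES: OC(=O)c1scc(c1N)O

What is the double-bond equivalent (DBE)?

Molecular formula from the SMILES: C5H5NO3S.
DoU = (2C + 2 + N − H − X)/2 = (2·5 + 2 + 1 − 5 − 0)/2 = 8/2 = 4.
(Structurally: 1 ring(s) + 3 π bond(s) = 4.)

4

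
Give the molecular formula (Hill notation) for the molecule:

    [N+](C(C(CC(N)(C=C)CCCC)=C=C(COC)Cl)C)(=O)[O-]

C15H25ClN2O3

Heavy atoms from the SMILES: 15 C, 1 Cl, 2 N, 3 O.
Implicit hydrogens by atom environment:
  6 × C: 2 H each → 12
  4 × C: no H
  3 × C: 3 H each → 9
  2 × C: 1 H each → 2
  2 × O: no H
  1 × Cl: no H
  1 × N: 2 H
  1 × N (charge +1): no H
  1 × O (charge -1): no H
  Total hydrogens = 25.
Molecular formula: C15H25ClN2O3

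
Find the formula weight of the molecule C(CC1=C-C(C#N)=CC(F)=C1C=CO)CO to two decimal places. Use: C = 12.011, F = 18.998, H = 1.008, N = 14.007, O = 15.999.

221.23

Molecular formula: C12H12FNO2.
M = 12×12.011 + 1×18.998 + 12×1.008 + 1×14.007 + 2×15.999 = 221.23 g/mol.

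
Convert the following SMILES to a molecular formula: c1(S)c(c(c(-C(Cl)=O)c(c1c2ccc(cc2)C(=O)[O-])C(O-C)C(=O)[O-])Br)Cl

Heavy atoms from the SMILES: 1 Br, 17 C, 2 Cl, 6 O, 1 S.
Implicit hydrogens by atom environment:
  8 × C (aromatic): no H
  4 × C (aromatic): 1 H each → 4
  4 × O: no H
  3 × C: no H
  2 × Cl: no H
  2 × O (charge -1): no H
  1 × Br: no H
  1 × C: 3 H
  1 × C: 1 H
  1 × S: 1 H
  Total hydrogens = 9.
Net charge -2.
Molecular formula: [C17H9BrCl2O6S]2-

[C17H9BrCl2O6S]2-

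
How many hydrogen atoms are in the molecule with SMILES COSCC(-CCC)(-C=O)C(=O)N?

15

Hydrogens are implicit in SMILES; fill each atom to its normal valence:
  3 × C: 2 H each → 6
  3 × O: no H
  2 × C: 3 H each → 6
  2 × C: no H
  1 × C: 1 H
  1 × N: 2 H
  1 × S: no H
  Total hydrogens = 15.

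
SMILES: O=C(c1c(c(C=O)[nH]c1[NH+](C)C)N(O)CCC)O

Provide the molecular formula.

C11H18N3O4+

Heavy atoms from the SMILES: 11 C, 3 N, 4 O.
Implicit hydrogens by atom environment:
  4 × C (aromatic): no H
  3 × C: 3 H each → 9
  2 × C: 2 H each → 4
  2 × O: 1 H each → 2
  2 × O: no H
  1 × C: 1 H
  1 × C: no H
  1 × N (aromatic): 1 H
  1 × N (charge +1): 1 H
  1 × N: no H
  Total hydrogens = 18.
Net charge +1.
Molecular formula: C11H18N3O4+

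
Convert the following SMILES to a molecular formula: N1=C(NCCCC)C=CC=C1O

C9H14N2O

Heavy atoms from the SMILES: 9 C, 2 N, 1 O.
Implicit hydrogens by atom environment:
  3 × C: 2 H each → 6
  3 × C (aromatic): 1 H each → 3
  2 × C (aromatic): no H
  1 × C: 3 H
  1 × N: 1 H
  1 × N (aromatic): no H
  1 × O: 1 H
  Total hydrogens = 14.
Molecular formula: C9H14N2O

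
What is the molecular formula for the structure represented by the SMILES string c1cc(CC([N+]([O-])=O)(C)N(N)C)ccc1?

C10H15N3O2

Heavy atoms from the SMILES: 10 C, 3 N, 2 O.
Implicit hydrogens by atom environment:
  5 × C (aromatic): 1 H each → 5
  2 × C: 3 H each → 6
  1 × C: 2 H
  1 × C: no H
  1 × C (aromatic): no H
  1 × N: 2 H
  1 × N (charge +1): no H
  1 × N: no H
  1 × O: no H
  1 × O (charge -1): no H
  Total hydrogens = 15.
Molecular formula: C10H15N3O2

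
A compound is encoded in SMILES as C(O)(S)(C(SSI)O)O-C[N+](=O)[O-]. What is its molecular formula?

Heavy atoms from the SMILES: 3 C, 1 I, 1 N, 5 O, 3 S.
Implicit hydrogens by atom environment:
  2 × O: 1 H each → 2
  2 × O: no H
  2 × S: no H
  1 × C: 2 H
  1 × C: 1 H
  1 × C: no H
  1 × I: no H
  1 × N (charge +1): no H
  1 × O (charge -1): no H
  1 × S: 1 H
  Total hydrogens = 6.
Molecular formula: C3H6INO5S3

C3H6INO5S3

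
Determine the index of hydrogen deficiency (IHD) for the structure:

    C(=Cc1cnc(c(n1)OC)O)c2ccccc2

9

Molecular formula from the SMILES: C13H12N2O2.
DoU = (2C + 2 + N − H − X)/2 = (2·13 + 2 + 2 − 12 − 0)/2 = 18/2 = 9.
(Structurally: 2 ring(s) + 7 π bond(s) = 9.)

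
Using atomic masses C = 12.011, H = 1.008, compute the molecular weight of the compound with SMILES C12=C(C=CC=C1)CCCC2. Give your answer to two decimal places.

Molecular formula: C10H12.
M = 10×12.011 + 12×1.008 = 132.21 g/mol.

132.21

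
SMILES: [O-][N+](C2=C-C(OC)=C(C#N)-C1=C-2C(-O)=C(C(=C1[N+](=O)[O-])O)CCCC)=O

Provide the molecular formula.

Heavy atoms from the SMILES: 16 C, 3 N, 7 O.
Implicit hydrogens by atom environment:
  9 × C (aromatic): no H
  3 × C: 2 H each → 6
  3 × O: no H
  2 × C: 3 H each → 6
  2 × N (charge +1): no H
  2 × O: 1 H each → 2
  2 × O (charge -1): no H
  1 × C (aromatic): 1 H
  1 × C: no H
  1 × N: no H
  Total hydrogens = 15.
Molecular formula: C16H15N3O7

C16H15N3O7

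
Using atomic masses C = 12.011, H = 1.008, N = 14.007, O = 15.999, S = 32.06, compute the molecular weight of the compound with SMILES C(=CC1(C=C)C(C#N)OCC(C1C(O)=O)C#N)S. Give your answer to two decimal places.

Molecular formula: C12H12N2O3S.
M = 12×12.011 + 12×1.008 + 2×14.007 + 3×15.999 + 1×32.06 = 264.30 g/mol.

264.30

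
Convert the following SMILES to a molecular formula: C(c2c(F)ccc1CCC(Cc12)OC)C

C13H17FO

Heavy atoms from the SMILES: 13 C, 1 F, 1 O.
Implicit hydrogens by atom environment:
  4 × C: 2 H each → 8
  4 × C (aromatic): no H
  2 × C: 3 H each → 6
  2 × C (aromatic): 1 H each → 2
  1 × C: 1 H
  1 × F: no H
  1 × O: no H
  Total hydrogens = 17.
Molecular formula: C13H17FO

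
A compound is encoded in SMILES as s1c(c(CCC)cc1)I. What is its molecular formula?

Heavy atoms from the SMILES: 7 C, 1 I, 1 S.
Implicit hydrogens by atom environment:
  2 × C: 2 H each → 4
  2 × C (aromatic): 1 H each → 2
  2 × C (aromatic): no H
  1 × C: 3 H
  1 × I: no H
  1 × S (aromatic): no H
  Total hydrogens = 9.
Molecular formula: C7H9IS

C7H9IS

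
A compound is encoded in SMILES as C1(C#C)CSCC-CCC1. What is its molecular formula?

Heavy atoms from the SMILES: 9 C, 1 S.
Implicit hydrogens by atom environment:
  6 × C: 2 H each → 12
  2 × C: 1 H each → 2
  1 × C: no H
  1 × S: no H
  Total hydrogens = 14.
Molecular formula: C9H14S

C9H14S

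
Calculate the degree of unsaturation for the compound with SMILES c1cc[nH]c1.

3

Molecular formula from the SMILES: C4H5N.
DoU = (2C + 2 + N − H − X)/2 = (2·4 + 2 + 1 − 5 − 0)/2 = 6/2 = 3.
(Structurally: 1 ring(s) + 2 π bond(s) = 3.)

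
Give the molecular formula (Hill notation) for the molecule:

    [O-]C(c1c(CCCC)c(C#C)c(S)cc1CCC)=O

C16H19O2S-

Heavy atoms from the SMILES: 16 C, 2 O, 1 S.
Implicit hydrogens by atom environment:
  5 × C: 2 H each → 10
  5 × C (aromatic): no H
  2 × C: 3 H each → 6
  2 × C: no H
  1 × C (aromatic): 1 H
  1 × C: 1 H
  1 × O: no H
  1 × O (charge -1): no H
  1 × S: 1 H
  Total hydrogens = 19.
Net charge -1.
Molecular formula: C16H19O2S-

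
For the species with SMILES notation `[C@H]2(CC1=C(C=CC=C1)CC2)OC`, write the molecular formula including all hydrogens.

Heavy atoms from the SMILES: 11 C, 1 O.
Implicit hydrogens by atom environment:
  4 × C (aromatic): 1 H each → 4
  3 × C: 2 H each → 6
  2 × C (aromatic): no H
  1 × C: 3 H
  1 × C: 1 H
  1 × O: no H
  Total hydrogens = 14.
Molecular formula: C11H14O

C11H14O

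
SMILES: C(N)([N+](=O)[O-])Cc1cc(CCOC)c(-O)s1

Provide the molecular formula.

C9H14N2O4S

Heavy atoms from the SMILES: 9 C, 2 N, 4 O, 1 S.
Implicit hydrogens by atom environment:
  3 × C: 2 H each → 6
  3 × C (aromatic): no H
  2 × O: no H
  1 × C: 3 H
  1 × C (aromatic): 1 H
  1 × C: 1 H
  1 × N: 2 H
  1 × N (charge +1): no H
  1 × O: 1 H
  1 × O (charge -1): no H
  1 × S (aromatic): no H
  Total hydrogens = 14.
Molecular formula: C9H14N2O4S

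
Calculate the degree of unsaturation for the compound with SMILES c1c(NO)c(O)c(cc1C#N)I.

Molecular formula from the SMILES: C7H5IN2O2.
DoU = (2C + 2 + N − H − X)/2 = (2·7 + 2 + 2 − 5 − 1)/2 = 12/2 = 6.
(Structurally: 1 ring(s) + 5 π bond(s) = 6.)

6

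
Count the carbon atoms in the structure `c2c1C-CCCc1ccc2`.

The symbol for carbon appears 10 times in the SMILES. Lowercase c denotes aromatic carbon and counts toward C.

10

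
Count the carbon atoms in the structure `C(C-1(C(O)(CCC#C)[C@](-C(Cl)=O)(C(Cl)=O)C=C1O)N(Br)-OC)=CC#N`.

The symbol for carbon appears 15 times in the SMILES. (Cl is a single chlorine, not C + l.)

15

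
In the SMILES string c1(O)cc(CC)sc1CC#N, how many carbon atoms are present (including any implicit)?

8

The symbol for carbon appears 8 times in the SMILES. Lowercase c denotes aromatic carbon and counts toward C.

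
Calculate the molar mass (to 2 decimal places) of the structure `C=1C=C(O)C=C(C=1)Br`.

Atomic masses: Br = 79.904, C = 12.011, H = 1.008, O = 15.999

173.01

Molecular formula: C6H5BrO.
M = 1×79.904 + 6×12.011 + 5×1.008 + 1×15.999 = 173.01 g/mol.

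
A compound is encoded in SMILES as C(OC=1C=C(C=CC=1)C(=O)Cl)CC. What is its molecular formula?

Heavy atoms from the SMILES: 10 C, 1 Cl, 2 O.
Implicit hydrogens by atom environment:
  4 × C (aromatic): 1 H each → 4
  2 × C: 2 H each → 4
  2 × C (aromatic): no H
  2 × O: no H
  1 × C: 3 H
  1 × C: no H
  1 × Cl: no H
  Total hydrogens = 11.
Molecular formula: C10H11ClO2

C10H11ClO2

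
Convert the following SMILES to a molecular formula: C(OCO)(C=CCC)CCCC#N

C10H17NO2

Heavy atoms from the SMILES: 10 C, 1 N, 2 O.
Implicit hydrogens by atom environment:
  5 × C: 2 H each → 10
  3 × C: 1 H each → 3
  1 × C: 3 H
  1 × C: no H
  1 × N: no H
  1 × O: 1 H
  1 × O: no H
  Total hydrogens = 17.
Molecular formula: C10H17NO2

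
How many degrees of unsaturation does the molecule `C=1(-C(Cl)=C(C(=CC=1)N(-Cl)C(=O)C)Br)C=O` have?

6

Molecular formula from the SMILES: C9H6BrCl2NO2.
DoU = (2C + 2 + N − H − X)/2 = (2·9 + 2 + 1 − 6 − 3)/2 = 12/2 = 6.
(Structurally: 1 ring(s) + 5 π bond(s) = 6.)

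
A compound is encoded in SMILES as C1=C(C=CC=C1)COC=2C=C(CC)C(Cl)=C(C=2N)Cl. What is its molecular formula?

Heavy atoms from the SMILES: 15 C, 2 Cl, 1 N, 1 O.
Implicit hydrogens by atom environment:
  6 × C (aromatic): 1 H each → 6
  6 × C (aromatic): no H
  2 × C: 2 H each → 4
  2 × Cl: no H
  1 × C: 3 H
  1 × N: 2 H
  1 × O: no H
  Total hydrogens = 15.
Molecular formula: C15H15Cl2NO

C15H15Cl2NO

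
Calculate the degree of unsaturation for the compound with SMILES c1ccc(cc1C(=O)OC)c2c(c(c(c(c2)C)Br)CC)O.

9

Molecular formula from the SMILES: C17H17BrO3.
DoU = (2C + 2 + N − H − X)/2 = (2·17 + 2 + 0 − 17 − 1)/2 = 18/2 = 9.
(Structurally: 2 ring(s) + 7 π bond(s) = 9.)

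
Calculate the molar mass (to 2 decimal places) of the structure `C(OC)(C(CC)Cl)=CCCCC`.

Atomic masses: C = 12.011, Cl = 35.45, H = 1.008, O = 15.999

Molecular formula: C10H19ClO.
M = 10×12.011 + 1×35.45 + 19×1.008 + 1×15.999 = 190.71 g/mol.

190.71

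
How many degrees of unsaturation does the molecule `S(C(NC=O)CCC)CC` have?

1

Molecular formula from the SMILES: C7H15NOS.
DoU = (2C + 2 + N − H − X)/2 = (2·7 + 2 + 1 − 15 − 0)/2 = 2/2 = 1.
(Structurally: 0 ring(s) + 1 π bond(s) = 1.)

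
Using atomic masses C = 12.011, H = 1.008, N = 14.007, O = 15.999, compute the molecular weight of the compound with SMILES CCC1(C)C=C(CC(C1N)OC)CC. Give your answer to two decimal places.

Molecular formula: C12H23NO.
M = 12×12.011 + 23×1.008 + 1×14.007 + 1×15.999 = 197.32 g/mol.

197.32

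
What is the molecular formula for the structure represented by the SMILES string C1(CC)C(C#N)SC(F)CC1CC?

Heavy atoms from the SMILES: 10 C, 1 F, 1 N, 1 S.
Implicit hydrogens by atom environment:
  4 × C: 1 H each → 4
  3 × C: 2 H each → 6
  2 × C: 3 H each → 6
  1 × C: no H
  1 × F: no H
  1 × N: no H
  1 × S: no H
  Total hydrogens = 16.
Molecular formula: C10H16FNS

C10H16FNS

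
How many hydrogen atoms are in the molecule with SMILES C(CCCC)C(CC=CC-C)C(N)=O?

23

Hydrogens are implicit in SMILES; fill each atom to its normal valence:
  6 × C: 2 H each → 12
  3 × C: 1 H each → 3
  2 × C: 3 H each → 6
  1 × C: no H
  1 × N: 2 H
  1 × O: no H
  Total hydrogens = 23.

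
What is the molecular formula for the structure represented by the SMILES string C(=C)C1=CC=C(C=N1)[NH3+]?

Heavy atoms from the SMILES: 7 C, 2 N.
Implicit hydrogens by atom environment:
  3 × C (aromatic): 1 H each → 3
  2 × C (aromatic): no H
  1 × C: 2 H
  1 × C: 1 H
  1 × N (charge +1): 3 H
  1 × N (aromatic): no H
  Total hydrogens = 9.
Net charge +1.
Molecular formula: C7H9N2+

C7H9N2+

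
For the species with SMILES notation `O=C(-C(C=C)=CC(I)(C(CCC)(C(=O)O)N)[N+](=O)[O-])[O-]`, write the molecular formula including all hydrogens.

C11H14IN2O6-

Heavy atoms from the SMILES: 11 C, 1 I, 2 N, 6 O.
Implicit hydrogens by atom environment:
  5 × C: no H
  3 × C: 2 H each → 6
  3 × O: no H
  2 × C: 1 H each → 2
  2 × O (charge -1): no H
  1 × C: 3 H
  1 × I: no H
  1 × N: 2 H
  1 × N (charge +1): no H
  1 × O: 1 H
  Total hydrogens = 14.
Net charge -1.
Molecular formula: C11H14IN2O6-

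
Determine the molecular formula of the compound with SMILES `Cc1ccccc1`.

C7H8

Heavy atoms from the SMILES: 7 C.
Implicit hydrogens by atom environment:
  5 × C (aromatic): 1 H each → 5
  1 × C: 3 H
  1 × C (aromatic): no H
  Total hydrogens = 8.
Molecular formula: C7H8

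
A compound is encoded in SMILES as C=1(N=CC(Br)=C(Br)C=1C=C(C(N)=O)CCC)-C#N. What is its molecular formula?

Heavy atoms from the SMILES: 2 Br, 12 C, 3 N, 1 O.
Implicit hydrogens by atom environment:
  4 × C (aromatic): no H
  3 × C: no H
  2 × Br: no H
  2 × C: 2 H each → 4
  1 × C: 3 H
  1 × C (aromatic): 1 H
  1 × C: 1 H
  1 × N: 2 H
  1 × N (aromatic): no H
  1 × N: no H
  1 × O: no H
  Total hydrogens = 11.
Molecular formula: C12H11Br2N3O

C12H11Br2N3O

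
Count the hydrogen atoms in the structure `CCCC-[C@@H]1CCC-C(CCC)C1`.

Hydrogens are implicit in SMILES; fill each atom to its normal valence:
  9 × C: 2 H each → 18
  2 × C: 3 H each → 6
  2 × C: 1 H each → 2
  Total hydrogens = 26.

26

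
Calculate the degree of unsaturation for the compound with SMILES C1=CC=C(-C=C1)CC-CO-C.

4

Molecular formula from the SMILES: C10H14O.
DoU = (2C + 2 + N − H − X)/2 = (2·10 + 2 + 0 − 14 − 0)/2 = 8/2 = 4.
(Structurally: 1 ring(s) + 3 π bond(s) = 4.)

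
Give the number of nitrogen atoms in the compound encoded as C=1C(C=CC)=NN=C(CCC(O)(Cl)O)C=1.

The symbol for nitrogen appears 2 times in the SMILES.

2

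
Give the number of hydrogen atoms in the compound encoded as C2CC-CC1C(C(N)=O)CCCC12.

Hydrogens are implicit in SMILES; fill each atom to its normal valence:
  7 × C: 2 H each → 14
  3 × C: 1 H each → 3
  1 × C: no H
  1 × N: 2 H
  1 × O: no H
  Total hydrogens = 19.

19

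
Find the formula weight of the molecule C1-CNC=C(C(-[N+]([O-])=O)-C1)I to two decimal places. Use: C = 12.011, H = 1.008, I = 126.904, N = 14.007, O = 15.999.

Molecular formula: C6H9IN2O2.
M = 6×12.011 + 9×1.008 + 1×126.904 + 2×14.007 + 2×15.999 = 268.05 g/mol.

268.05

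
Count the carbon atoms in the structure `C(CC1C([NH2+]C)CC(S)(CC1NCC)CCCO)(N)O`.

The symbol for carbon appears 14 times in the SMILES.

14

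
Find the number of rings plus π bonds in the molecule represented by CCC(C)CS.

0

Molecular formula from the SMILES: C5H12S.
DoU = (2C + 2 + N − H − X)/2 = (2·5 + 2 + 0 − 12 − 0)/2 = 0/2 = 0.
(Structurally: 0 ring(s) + 0 π bond(s) = 0.)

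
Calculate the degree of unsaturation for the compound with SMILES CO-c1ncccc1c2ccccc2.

8

Molecular formula from the SMILES: C12H11NO.
DoU = (2C + 2 + N − H − X)/2 = (2·12 + 2 + 1 − 11 − 0)/2 = 16/2 = 8.
(Structurally: 2 ring(s) + 6 π bond(s) = 8.)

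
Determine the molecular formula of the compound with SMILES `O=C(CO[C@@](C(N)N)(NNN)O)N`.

C4H14N6O3

Heavy atoms from the SMILES: 4 C, 6 N, 3 O.
Implicit hydrogens by atom environment:
  4 × N: 2 H each → 8
  2 × C: no H
  2 × N: 1 H each → 2
  2 × O: no H
  1 × C: 2 H
  1 × C: 1 H
  1 × O: 1 H
  Total hydrogens = 14.
Molecular formula: C4H14N6O3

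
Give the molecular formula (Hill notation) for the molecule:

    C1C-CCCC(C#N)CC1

C9H15N

Heavy atoms from the SMILES: 9 C, 1 N.
Implicit hydrogens by atom environment:
  7 × C: 2 H each → 14
  1 × C: 1 H
  1 × C: no H
  1 × N: no H
  Total hydrogens = 15.
Molecular formula: C9H15N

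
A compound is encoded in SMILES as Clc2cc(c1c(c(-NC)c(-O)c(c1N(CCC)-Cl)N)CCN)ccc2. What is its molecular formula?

C18H24Cl2N4O

Heavy atoms from the SMILES: 18 C, 2 Cl, 4 N, 1 O.
Implicit hydrogens by atom environment:
  8 × C (aromatic): no H
  4 × C: 2 H each → 8
  4 × C (aromatic): 1 H each → 4
  2 × C: 3 H each → 6
  2 × Cl: no H
  2 × N: 2 H each → 4
  1 × N: 1 H
  1 × N: no H
  1 × O: 1 H
  Total hydrogens = 24.
Molecular formula: C18H24Cl2N4O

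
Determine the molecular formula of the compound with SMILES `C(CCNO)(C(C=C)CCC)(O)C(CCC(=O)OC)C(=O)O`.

Heavy atoms from the SMILES: 15 C, 1 N, 6 O.
Implicit hydrogens by atom environment:
  7 × C: 2 H each → 14
  3 × C: 1 H each → 3
  3 × C: no H
  3 × O: 1 H each → 3
  3 × O: no H
  2 × C: 3 H each → 6
  1 × N: 1 H
  Total hydrogens = 27.
Molecular formula: C15H27NO6

C15H27NO6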